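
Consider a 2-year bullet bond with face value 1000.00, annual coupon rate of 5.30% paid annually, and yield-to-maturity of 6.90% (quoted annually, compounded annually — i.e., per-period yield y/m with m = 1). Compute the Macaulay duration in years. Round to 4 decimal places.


Coupon per period c = face * coupon_rate / m = 53.000000
Periods per year m = 1; per-period yield y/m = 0.069000
Number of cashflows N = 2
Cashflows (t years, CF_t, discount factor 1/(1+y/m)^(m*t), PV):
  t = 1.0000: CF_t = 53.000000, DF = 0.935454, PV = 49.579046
  t = 2.0000: CF_t = 1053.000000, DF = 0.875074, PV = 921.452517
Price P = sum_t PV_t = 971.031563
Macaulay numerator sum_t t * PV_t:
  t * PV_t at t = 1.0000: 49.579046
  t * PV_t at t = 2.0000: 1842.905034
Macaulay duration D = (sum_t t * PV_t) / P = 1892.484080 / 971.031563 = 1.948942

Answer: Macaulay duration = 1.9489 years


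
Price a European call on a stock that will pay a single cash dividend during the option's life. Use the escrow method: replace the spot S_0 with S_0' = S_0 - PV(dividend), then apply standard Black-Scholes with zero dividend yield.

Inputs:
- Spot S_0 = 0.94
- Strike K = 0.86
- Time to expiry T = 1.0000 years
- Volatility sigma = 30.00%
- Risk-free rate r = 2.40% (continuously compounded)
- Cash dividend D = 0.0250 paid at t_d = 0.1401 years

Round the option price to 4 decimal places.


Answer: Price = 0.1466

Derivation:
PV(D) = D * exp(-r * t_d) = 0.0250 * 0.99664325 = 0.02491608
S_0' = S_0 - PV(D) = 0.9400 - 0.02491608 = 0.91508392
d1 = (ln(S_0'/K) + (r + sigma^2/2)*T) / (sigma*sqrt(T)) = 0.43694462
d2 = d1 - sigma*sqrt(T) = 0.13694462
exp(-rT) = 0.97628571
N(d1) = 0.66892424; N(d2) = 0.55446272
C = S_0' * N(d1) - K * exp(-rT) * N(d2) = 0.91508392 * 0.66892424 - 0.8600 * 0.97628571 * 0.55446272 = 0.1466


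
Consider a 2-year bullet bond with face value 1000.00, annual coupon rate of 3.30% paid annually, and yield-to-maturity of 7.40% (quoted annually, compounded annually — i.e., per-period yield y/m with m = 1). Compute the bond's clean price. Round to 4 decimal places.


Coupon per period c = face * coupon_rate / m = 33.000000
Periods per year m = 1; per-period yield y/m = 0.074000
Number of cashflows N = 2
Cashflows (t years, CF_t, discount factor 1/(1+y/m)^(m*t), PV):
  t = 1.0000: CF_t = 33.000000, DF = 0.931099, PV = 30.726257
  t = 2.0000: CF_t = 1033.000000, DF = 0.866945, PV = 895.553960
Price P = sum_t PV_t = 926.280217

Answer: Price = 926.2802


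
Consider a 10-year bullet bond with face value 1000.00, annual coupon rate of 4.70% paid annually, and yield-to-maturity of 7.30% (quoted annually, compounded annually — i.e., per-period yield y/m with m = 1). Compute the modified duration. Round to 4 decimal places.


Answer: Modified duration = 7.4409

Derivation:
Coupon per period c = face * coupon_rate / m = 47.000000
Periods per year m = 1; per-period yield y/m = 0.073000
Number of cashflows N = 10
Cashflows (t years, CF_t, discount factor 1/(1+y/m)^(m*t), PV):
  t = 1.0000: CF_t = 47.000000, DF = 0.931966, PV = 43.802423
  t = 2.0000: CF_t = 47.000000, DF = 0.868561, PV = 40.822389
  t = 3.0000: CF_t = 47.000000, DF = 0.809470, PV = 38.045097
  t = 4.0000: CF_t = 47.000000, DF = 0.754399, PV = 35.456754
  t = 5.0000: CF_t = 47.000000, DF = 0.703075, PV = 33.044505
  t = 6.0000: CF_t = 47.000000, DF = 0.655242, PV = 30.796370
  t = 7.0000: CF_t = 47.000000, DF = 0.610663, PV = 28.701183
  t = 8.0000: CF_t = 47.000000, DF = 0.569118, PV = 26.748540
  t = 9.0000: CF_t = 47.000000, DF = 0.530399, PV = 24.928742
  t = 10.0000: CF_t = 1047.000000, DF = 0.494314, PV = 517.546603
Price P = sum_t PV_t = 819.892605
First compute Macaulay numerator sum_t t * PV_t:
  t * PV_t at t = 1.0000: 43.802423
  t * PV_t at t = 2.0000: 81.644777
  t * PV_t at t = 3.0000: 114.135290
  t * PV_t at t = 4.0000: 141.827015
  t * PV_t at t = 5.0000: 165.222524
  t * PV_t at t = 6.0000: 184.778219
  t * PV_t at t = 7.0000: 200.908284
  t * PV_t at t = 8.0000: 213.988320
  t * PV_t at t = 9.0000: 224.358677
  t * PV_t at t = 10.0000: 5175.466026
Macaulay duration D = 6546.131555 / 819.892605 = 7.984133
Modified duration = D / (1 + y/m) = 7.984133 / (1 + 0.073000) = 7.440944


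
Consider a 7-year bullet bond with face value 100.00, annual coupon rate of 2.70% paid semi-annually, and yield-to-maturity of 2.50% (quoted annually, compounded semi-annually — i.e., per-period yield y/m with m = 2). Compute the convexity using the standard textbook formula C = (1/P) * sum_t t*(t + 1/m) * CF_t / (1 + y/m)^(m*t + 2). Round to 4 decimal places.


Answer: Convexity = 45.6817

Derivation:
Coupon per period c = face * coupon_rate / m = 1.350000
Periods per year m = 2; per-period yield y/m = 0.012500
Number of cashflows N = 14
Cashflows (t years, CF_t, discount factor 1/(1+y/m)^(m*t), PV):
  t = 0.5000: CF_t = 1.350000, DF = 0.987654, PV = 1.333333
  t = 1.0000: CF_t = 1.350000, DF = 0.975461, PV = 1.316872
  t = 1.5000: CF_t = 1.350000, DF = 0.963418, PV = 1.300615
  t = 2.0000: CF_t = 1.350000, DF = 0.951524, PV = 1.284558
  t = 2.5000: CF_t = 1.350000, DF = 0.939777, PV = 1.268699
  t = 3.0000: CF_t = 1.350000, DF = 0.928175, PV = 1.253036
  t = 3.5000: CF_t = 1.350000, DF = 0.916716, PV = 1.237567
  t = 4.0000: CF_t = 1.350000, DF = 0.905398, PV = 1.222288
  t = 4.5000: CF_t = 1.350000, DF = 0.894221, PV = 1.207198
  t = 5.0000: CF_t = 1.350000, DF = 0.883181, PV = 1.192294
  t = 5.5000: CF_t = 1.350000, DF = 0.872277, PV = 1.177575
  t = 6.0000: CF_t = 1.350000, DF = 0.861509, PV = 1.163037
  t = 6.5000: CF_t = 1.350000, DF = 0.850873, PV = 1.148678
  t = 7.0000: CF_t = 101.350000, DF = 0.840368, PV = 85.171306
Price P = sum_t PV_t = 101.277055
Convexity numerator sum_t t*(t + 1/m) * CF_t / (1+y/m)^(m*t + 2):
  t = 0.5000: term = 0.650307
  t = 1.0000: term = 1.926837
  t = 1.5000: term = 3.806097
  t = 2.0000: term = 6.265180
  t = 2.5000: term = 9.281749
  t = 3.0000: term = 12.834023
  t = 3.5000: term = 16.900771
  t = 4.0000: term = 21.461297
  t = 4.5000: term = 26.495428
  t = 5.0000: term = 31.983507
  t = 5.5000: term = 37.906378
  t = 6.0000: term = 44.245380
  t = 6.5000: term = 50.982331
  t = 7.0000: term = 4361.767842
Convexity = (1/P) * sum = 4626.507127 / 101.277055 = 45.681691


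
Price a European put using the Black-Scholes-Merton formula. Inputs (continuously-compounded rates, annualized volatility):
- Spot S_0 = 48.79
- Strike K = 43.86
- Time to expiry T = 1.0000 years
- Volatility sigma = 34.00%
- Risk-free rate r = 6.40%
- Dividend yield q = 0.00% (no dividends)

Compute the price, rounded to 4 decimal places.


Answer: Price = 2.9837

Derivation:
d1 = (ln(S/K) + (r - q + 0.5*sigma^2) * T) / (sigma * sqrt(T)) = 0.67153715
d2 = d1 - sigma * sqrt(T) = 0.33153715
exp(-rT) = 0.93800500; exp(-qT) = 1.00000000
P = K * exp(-rT) * N(-d2) - S_0 * exp(-qT) * N(-d1)
N(-d1) = 0.25093920; N(-d2) = 0.37011939
P = 43.8600 * 0.93800500 * 0.37011939 - 48.7900 * 1.00000000 * 0.25093920 = 2.9837


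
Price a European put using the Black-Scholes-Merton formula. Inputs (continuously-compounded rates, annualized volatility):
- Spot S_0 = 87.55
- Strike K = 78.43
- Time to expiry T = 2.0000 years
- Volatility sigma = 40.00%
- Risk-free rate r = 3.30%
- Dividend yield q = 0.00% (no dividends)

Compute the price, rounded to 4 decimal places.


Answer: Price = 11.6949

Derivation:
d1 = (ln(S/K) + (r - q + 0.5*sigma^2) * T) / (sigma * sqrt(T)) = 0.59397597
d2 = d1 - sigma * sqrt(T) = 0.02829055
exp(-rT) = 0.93613086; exp(-qT) = 1.00000000
P = K * exp(-rT) * N(-d2) - S_0 * exp(-qT) * N(-d1)
N(-d1) = 0.27626409; N(-d2) = 0.48871521
P = 78.4300 * 0.93613086 * 0.48871521 - 87.5500 * 1.00000000 * 0.27626409 = 11.6949


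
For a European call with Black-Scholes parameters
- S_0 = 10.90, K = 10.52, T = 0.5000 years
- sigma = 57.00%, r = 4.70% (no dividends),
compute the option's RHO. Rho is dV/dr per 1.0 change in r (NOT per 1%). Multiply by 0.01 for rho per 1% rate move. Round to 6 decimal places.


d1 = 0.3478706883; d2 = -0.0551801770
phi(d1) = 0.3755192511; exp(-qT) = 1.0000000000; exp(-rT) = 0.9767739747
N(d2) = 0.4779974607
Rho = K*T*exp(-rT)*N(d2) = 10.5200 * 0.5000 * 0.9767739747 * 0.4779974607 = 2.455870

Answer: Rho = 2.455870


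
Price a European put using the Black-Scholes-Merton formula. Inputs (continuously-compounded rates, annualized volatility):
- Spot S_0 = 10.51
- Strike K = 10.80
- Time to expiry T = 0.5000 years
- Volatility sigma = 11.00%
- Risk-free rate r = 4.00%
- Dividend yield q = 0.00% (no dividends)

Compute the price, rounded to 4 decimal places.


Answer: Price = 0.3667

Derivation:
d1 = (ln(S/K) + (r - q + 0.5*sigma^2) * T) / (sigma * sqrt(T)) = -0.05391945
d2 = d1 - sigma * sqrt(T) = -0.13170120
exp(-rT) = 0.98019867; exp(-qT) = 1.00000000
P = K * exp(-rT) * N(-d2) - S_0 * exp(-qT) * N(-d1)
N(-d1) = 0.52150033; N(-d2) = 0.55238968
P = 10.8000 * 0.98019867 * 0.55238968 - 10.5100 * 1.00000000 * 0.52150033 = 0.3667


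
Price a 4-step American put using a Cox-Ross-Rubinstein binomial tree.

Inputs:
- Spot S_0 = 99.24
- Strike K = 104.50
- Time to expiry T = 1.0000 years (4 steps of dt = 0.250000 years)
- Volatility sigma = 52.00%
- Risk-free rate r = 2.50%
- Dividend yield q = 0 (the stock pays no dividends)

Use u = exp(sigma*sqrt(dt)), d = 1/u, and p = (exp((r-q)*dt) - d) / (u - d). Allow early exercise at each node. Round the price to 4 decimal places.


Answer: Price = V(0,0) = 22.1725

Derivation:
dt = T/N = 0.250000
u = exp(sigma*sqrt(dt)) = 1.296930; d = 1/u = 0.771052
p = (exp((r-q)*dt) - d) / (u - d) = 0.447286
Discount per step: exp(-r*dt) = 0.993769
Stock lattice S(k, i) with i counting down-moves:
  k=0: S(0,0) = 99.2400
  k=1: S(1,0) = 128.7073; S(1,1) = 76.5192
  k=2: S(2,0) = 166.9244; S(2,1) = 99.2400; S(2,2) = 59.0002
  k=3: S(3,0) = 216.4893; S(3,1) = 128.7073; S(3,2) = 76.5192; S(3,3) = 45.4922
  k=4: S(4,0) = 280.7715; S(4,1) = 166.9244; S(4,2) = 99.2400; S(4,3) = 59.0002; S(4,4) = 35.0768
Terminal payoffs V(N, i) = max(K - S_T, 0):
  V(4,0) = 0.000000; V(4,1) = 0.000000; V(4,2) = 5.260000; V(4,3) = 45.499781; V(4,4) = 69.423157
Backward induction: V(k, i) = exp(-r*dt) * [p * V(k+1, i) + (1-p) * V(k+1, i+1)]; then take max(V_cont, immediate exercise) for American.
  V(3,0) = exp(-r*dt) * [p*0.000000 + (1-p)*0.000000] = 0.000000; exercise = 0.000000; V(3,0) = max -> 0.000000
  V(3,1) = exp(-r*dt) * [p*0.000000 + (1-p)*5.260000] = 2.889163; exercise = 0.000000; V(3,1) = max -> 2.889163
  V(3,2) = exp(-r*dt) * [p*5.260000 + (1-p)*45.499781] = 27.329752; exercise = 27.980841; V(3,2) = max -> 27.980841
  V(3,3) = exp(-r*dt) * [p*45.499781 + (1-p)*69.423157] = 58.356699; exercise = 59.007787; V(3,3) = max -> 59.007787
  V(2,0) = exp(-r*dt) * [p*0.000000 + (1-p)*2.889163] = 1.586932; exercise = 0.000000; V(2,0) = max -> 1.586932
  V(2,1) = exp(-r*dt) * [p*2.889163 + (1-p)*27.980841] = 16.653281; exercise = 5.260000; V(2,1) = max -> 16.653281
  V(2,2) = exp(-r*dt) * [p*27.980841 + (1-p)*59.007787] = 44.848693; exercise = 45.499781; V(2,2) = max -> 45.499781
  V(1,0) = exp(-r*dt) * [p*1.586932 + (1-p)*16.653281] = 9.852545; exercise = 0.000000; V(1,0) = max -> 9.852545
  V(1,1) = exp(-r*dt) * [p*16.653281 + (1-p)*45.499781] = 32.394054; exercise = 27.980841; V(1,1) = max -> 32.394054
  V(0,0) = exp(-r*dt) * [p*9.852545 + (1-p)*32.394054] = 22.172545; exercise = 5.260000; V(0,0) = max -> 22.172545


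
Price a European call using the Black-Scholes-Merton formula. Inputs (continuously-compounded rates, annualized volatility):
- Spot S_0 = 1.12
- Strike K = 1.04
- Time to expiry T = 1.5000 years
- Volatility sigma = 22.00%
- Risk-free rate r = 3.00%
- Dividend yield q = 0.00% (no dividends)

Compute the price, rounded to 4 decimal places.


Answer: Price = 0.1870

Derivation:
d1 = (ln(S/K) + (r - q + 0.5*sigma^2) * T) / (sigma * sqrt(T)) = 0.57677308
d2 = d1 - sigma * sqrt(T) = 0.30732921
exp(-rT) = 0.95599748; exp(-qT) = 1.00000000
C = S_0 * exp(-qT) * N(d1) - K * exp(-rT) * N(d2)
N(d1) = 0.71795362; N(d2) = 0.62070360
C = 1.1200 * 1.00000000 * 0.71795362 - 1.0400 * 0.95599748 * 0.62070360 = 0.1870


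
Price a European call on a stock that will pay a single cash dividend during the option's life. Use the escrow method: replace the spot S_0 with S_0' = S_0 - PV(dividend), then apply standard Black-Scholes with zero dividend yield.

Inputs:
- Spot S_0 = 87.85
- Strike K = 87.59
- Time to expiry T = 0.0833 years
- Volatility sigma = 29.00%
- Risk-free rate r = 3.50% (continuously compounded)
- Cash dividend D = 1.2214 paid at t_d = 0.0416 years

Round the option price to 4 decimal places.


Answer: Price = 2.5649

Derivation:
PV(D) = D * exp(-r * t_d) = 1.2214 * 0.99854506 = 1.21962294
S_0' = S_0 - PV(D) = 87.8500 - 1.21962294 = 86.63037706
d1 = (ln(S_0'/K) + (r + sigma^2/2)*T) / (sigma*sqrt(T)) = -0.05493543
d2 = d1 - sigma*sqrt(T) = -0.13863447
exp(-rT) = 0.99708875
N(d1) = 0.47809495; N(d2) = 0.44486950
C = S_0' * N(d1) - K * exp(-rT) * N(d2) = 86.63037706 * 0.47809495 - 87.5900 * 0.99708875 * 0.44486950 = 2.5649


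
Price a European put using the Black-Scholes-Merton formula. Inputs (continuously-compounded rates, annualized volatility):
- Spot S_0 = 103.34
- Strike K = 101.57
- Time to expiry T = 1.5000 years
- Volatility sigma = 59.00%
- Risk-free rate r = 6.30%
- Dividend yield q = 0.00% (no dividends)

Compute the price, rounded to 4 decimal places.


d1 = (ln(S/K) + (r - q + 0.5*sigma^2) * T) / (sigma * sqrt(T)) = 0.51598613
d2 = d1 - sigma * sqrt(T) = -0.20661334
exp(-rT) = 0.90982773; exp(-qT) = 1.00000000
P = K * exp(-rT) * N(-d2) - S_0 * exp(-qT) * N(-d1)
N(-d1) = 0.30293205; N(-d2) = 0.58184408
P = 101.5700 * 0.90982773 * 0.58184408 - 103.3400 * 1.00000000 * 0.30293205 = 22.4639

Answer: Price = 22.4639


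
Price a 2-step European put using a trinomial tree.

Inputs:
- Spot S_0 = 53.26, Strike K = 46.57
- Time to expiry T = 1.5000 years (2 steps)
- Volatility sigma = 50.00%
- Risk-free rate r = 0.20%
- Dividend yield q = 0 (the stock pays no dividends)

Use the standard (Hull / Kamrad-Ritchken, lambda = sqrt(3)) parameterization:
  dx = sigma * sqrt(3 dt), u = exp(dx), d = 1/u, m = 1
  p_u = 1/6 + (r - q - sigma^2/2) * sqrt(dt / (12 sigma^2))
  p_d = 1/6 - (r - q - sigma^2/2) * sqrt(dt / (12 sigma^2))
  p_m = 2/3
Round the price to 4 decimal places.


dt = T/N = 0.750000; dx = sigma*sqrt(3*dt) = 0.750000
u = exp(dx) = 2.117000; d = 1/u = 0.472367
p_u = 0.105167, p_m = 0.666667, p_d = 0.228167
Discount per step: exp(-r*dt) = 0.998501
Stock lattice S(k, j) with j the centered position index:
  k=0: S(0,+0) = 53.2600
  k=1: S(1,-1) = 25.1582; S(1,+0) = 53.2600; S(1,+1) = 112.7514
  k=2: S(2,-2) = 11.8839; S(2,-1) = 25.1582; S(2,+0) = 53.2600; S(2,+1) = 112.7514; S(2,+2) = 238.6948
Terminal payoffs V(N, j) = max(K - S_T, 0):
  V(2,-2) = 34.686088; V(2,-1) = 21.411757; V(2,+0) = 0.000000; V(2,+1) = 0.000000; V(2,+2) = 0.000000
Backward induction: V(k, j) = exp(-r*dt) * [p_u * V(k+1, j+1) + p_m * V(k+1, j) + p_d * V(k+1, j-1)]
  V(1,-1) = exp(-r*dt) * [p_u*0.000000 + p_m*21.411757 + p_d*34.686088] = 22.155456
  V(1,+0) = exp(-r*dt) * [p_u*0.000000 + p_m*0.000000 + p_d*21.411757] = 4.878127
  V(1,+1) = exp(-r*dt) * [p_u*0.000000 + p_m*0.000000 + p_d*0.000000] = 0.000000
  V(0,+0) = exp(-r*dt) * [p_u*0.000000 + p_m*4.878127 + p_d*22.155456] = 8.294769

Answer: Price = V(0,0) = 8.2948


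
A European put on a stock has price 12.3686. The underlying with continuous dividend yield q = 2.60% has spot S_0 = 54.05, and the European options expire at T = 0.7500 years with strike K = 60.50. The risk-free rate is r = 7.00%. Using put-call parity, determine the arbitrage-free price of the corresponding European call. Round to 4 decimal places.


Put-call parity: C - P = S_0 * exp(-qT) - K * exp(-rT).
S_0 * exp(-qT) = 54.0500 * 0.98068890 = 53.00623478
K * exp(-rT) = 60.5000 * 0.94885432 = 57.40568642
C = P + S*exp(-qT) - K*exp(-rT)
C = 12.3686 + 53.00623478 - 57.40568642 = 7.9691

Answer: Call price = 7.9691


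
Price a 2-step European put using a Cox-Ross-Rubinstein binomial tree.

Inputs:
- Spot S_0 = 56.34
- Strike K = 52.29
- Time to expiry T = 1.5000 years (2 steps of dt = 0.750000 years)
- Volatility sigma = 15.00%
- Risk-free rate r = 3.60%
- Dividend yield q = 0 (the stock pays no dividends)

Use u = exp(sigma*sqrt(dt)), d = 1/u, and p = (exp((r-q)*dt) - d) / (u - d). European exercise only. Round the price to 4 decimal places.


dt = T/N = 0.750000
u = exp(sigma*sqrt(dt)) = 1.138719; d = 1/u = 0.878180
p = (exp((r-q)*dt) - d) / (u - d) = 0.572613
Discount per step: exp(-r*dt) = 0.973361
Stock lattice S(k, i) with i counting down-moves:
  k=0: S(0,0) = 56.3400
  k=1: S(1,0) = 64.1554; S(1,1) = 49.4767
  k=2: S(2,0) = 73.0550; S(2,1) = 56.3400; S(2,2) = 43.4494
Terminal payoffs V(N, i) = max(K - S_T, 0):
  V(2,0) = 0.000000; V(2,1) = 0.000000; V(2,2) = 8.840596
Backward induction: V(k, i) = exp(-r*dt) * [p * V(k+1, i) + (1-p) * V(k+1, i+1)].
  V(1,0) = exp(-r*dt) * [p*0.000000 + (1-p)*0.000000] = 0.000000
  V(1,1) = exp(-r*dt) * [p*0.000000 + (1-p)*8.840596] = 3.677708
  V(0,0) = exp(-r*dt) * [p*0.000000 + (1-p)*3.677708] = 1.529935

Answer: Price = V(0,0) = 1.5299


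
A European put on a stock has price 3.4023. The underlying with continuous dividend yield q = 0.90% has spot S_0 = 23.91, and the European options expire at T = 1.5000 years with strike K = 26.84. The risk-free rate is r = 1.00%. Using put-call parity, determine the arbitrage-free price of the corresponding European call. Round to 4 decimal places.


Answer: Call price = 0.5513

Derivation:
Put-call parity: C - P = S_0 * exp(-qT) - K * exp(-rT).
S_0 * exp(-qT) = 23.9100 * 0.98659072 = 23.58938403
K * exp(-rT) = 26.8400 * 0.98511194 = 26.44040446
C = P + S*exp(-qT) - K*exp(-rT)
C = 3.4023 + 23.58938403 - 26.44040446 = 0.5513


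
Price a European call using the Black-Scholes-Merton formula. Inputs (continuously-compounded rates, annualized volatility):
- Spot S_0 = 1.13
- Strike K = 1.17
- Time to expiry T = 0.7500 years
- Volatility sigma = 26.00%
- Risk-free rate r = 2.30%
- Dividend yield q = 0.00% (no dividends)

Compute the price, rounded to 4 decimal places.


d1 = (ln(S/K) + (r - q + 0.5*sigma^2) * T) / (sigma * sqrt(T)) = 0.03470268
d2 = d1 - sigma * sqrt(T) = -0.19046393
exp(-rT) = 0.98289793; exp(-qT) = 1.00000000
C = S_0 * exp(-qT) * N(d1) - K * exp(-rT) * N(d2)
N(d1) = 0.51384159; N(d2) = 0.42447280
C = 1.1300 * 1.00000000 * 0.51384159 - 1.1700 * 0.98289793 * 0.42447280 = 0.0925

Answer: Price = 0.0925


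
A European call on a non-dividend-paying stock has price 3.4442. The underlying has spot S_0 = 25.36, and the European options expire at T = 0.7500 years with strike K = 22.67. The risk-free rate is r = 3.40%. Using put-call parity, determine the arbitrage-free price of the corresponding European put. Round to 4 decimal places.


Answer: Put price = 0.1834

Derivation:
Put-call parity: C - P = S_0 * exp(-qT) - K * exp(-rT).
S_0 * exp(-qT) = 25.3600 * 1.00000000 = 25.36000000
K * exp(-rT) = 22.6700 * 0.97482238 = 22.09922333
P = C - S*exp(-qT) + K*exp(-rT)
P = 3.4442 - 25.36000000 + 22.09922333 = 0.1834


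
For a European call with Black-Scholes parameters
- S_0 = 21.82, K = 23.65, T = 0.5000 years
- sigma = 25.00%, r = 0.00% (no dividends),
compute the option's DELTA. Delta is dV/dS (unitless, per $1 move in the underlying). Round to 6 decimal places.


d1 = -0.3671928272; d2 = -0.5439695225
phi(d1) = 0.3729339997; exp(-qT) = 1.0000000000; exp(-rT) = 1.0000000000
N(d1) = 0.3567375946
Delta = exp(-qT) * N(d1) = 1.0000000000 * 0.3567375946 = 0.356738

Answer: Delta = 0.356738


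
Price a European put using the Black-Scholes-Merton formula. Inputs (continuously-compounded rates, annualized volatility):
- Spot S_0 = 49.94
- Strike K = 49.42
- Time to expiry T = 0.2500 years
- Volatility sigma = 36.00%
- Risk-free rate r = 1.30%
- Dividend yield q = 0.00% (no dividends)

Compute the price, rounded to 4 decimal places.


Answer: Price = 3.2271

Derivation:
d1 = (ln(S/K) + (r - q + 0.5*sigma^2) * T) / (sigma * sqrt(T)) = 0.16620602
d2 = d1 - sigma * sqrt(T) = -0.01379398
exp(-rT) = 0.99675528; exp(-qT) = 1.00000000
P = K * exp(-rT) * N(-d2) - S_0 * exp(-qT) * N(-d1)
N(-d1) = 0.43399741; N(-d2) = 0.50550283
P = 49.4200 * 0.99675528 * 0.50550283 - 49.9400 * 1.00000000 * 0.43399741 = 3.2271


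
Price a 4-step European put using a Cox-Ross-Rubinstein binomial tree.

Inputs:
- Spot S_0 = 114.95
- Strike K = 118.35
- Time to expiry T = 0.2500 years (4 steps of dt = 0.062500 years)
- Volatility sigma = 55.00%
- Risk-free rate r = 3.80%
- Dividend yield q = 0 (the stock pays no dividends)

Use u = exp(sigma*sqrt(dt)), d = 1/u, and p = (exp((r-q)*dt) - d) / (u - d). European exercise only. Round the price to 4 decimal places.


dt = T/N = 0.062500
u = exp(sigma*sqrt(dt)) = 1.147402; d = 1/u = 0.871534
p = (exp((r-q)*dt) - d) / (u - d) = 0.474298
Discount per step: exp(-r*dt) = 0.997628
Stock lattice S(k, i) with i counting down-moves:
  k=0: S(0,0) = 114.9500
  k=1: S(1,0) = 131.8938; S(1,1) = 100.1829
  k=2: S(2,0) = 151.3352; S(2,1) = 114.9500; S(2,2) = 87.3128
  k=3: S(3,0) = 173.6423; S(3,1) = 131.8938; S(3,2) = 100.1829; S(3,3) = 76.0961
  k=4: S(4,0) = 199.2374; S(4,1) = 151.3352; S(4,2) = 114.9500; S(4,3) = 87.3128; S(4,4) = 66.3204
Terminal payoffs V(N, i) = max(K - S_T, 0):
  V(4,0) = 0.000000; V(4,1) = 0.000000; V(4,2) = 3.400000; V(4,3) = 31.037184; V(4,4) = 52.029619
Backward induction: V(k, i) = exp(-r*dt) * [p * V(k+1, i) + (1-p) * V(k+1, i+1)].
  V(3,0) = exp(-r*dt) * [p*0.000000 + (1-p)*0.000000] = 0.000000
  V(3,1) = exp(-r*dt) * [p*0.000000 + (1-p)*3.400000] = 1.783145
  V(3,2) = exp(-r*dt) * [p*3.400000 + (1-p)*31.037184] = 17.886379
  V(3,3) = exp(-r*dt) * [p*31.037184 + (1-p)*52.029619] = 41.973134
  V(2,0) = exp(-r*dt) * [p*0.000000 + (1-p)*1.783145] = 0.935178
  V(2,1) = exp(-r*dt) * [p*1.783145 + (1-p)*17.886379] = 10.224328
  V(2,2) = exp(-r*dt) * [p*17.886379 + (1-p)*41.973134] = 30.476355
  V(1,0) = exp(-r*dt) * [p*0.935178 + (1-p)*10.224328] = 5.804696
  V(1,1) = exp(-r*dt) * [p*10.224328 + (1-p)*30.476355] = 20.821339
  V(0,0) = exp(-r*dt) * [p*5.804696 + (1-p)*20.821339] = 13.666471

Answer: Price = V(0,0) = 13.6665


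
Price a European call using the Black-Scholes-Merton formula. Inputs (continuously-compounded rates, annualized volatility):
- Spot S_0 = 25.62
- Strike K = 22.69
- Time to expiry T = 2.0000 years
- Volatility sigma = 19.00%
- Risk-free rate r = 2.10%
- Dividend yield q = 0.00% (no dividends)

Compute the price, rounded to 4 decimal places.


Answer: Price = 4.9138

Derivation:
d1 = (ln(S/K) + (r - q + 0.5*sigma^2) * T) / (sigma * sqrt(T)) = 0.74264447
d2 = d1 - sigma * sqrt(T) = 0.47394389
exp(-rT) = 0.95886978; exp(-qT) = 1.00000000
C = S_0 * exp(-qT) * N(d1) - K * exp(-rT) * N(d2)
N(d1) = 0.77115152; N(d2) = 0.68223004
C = 25.6200 * 1.00000000 * 0.77115152 - 22.6900 * 0.95886978 * 0.68223004 = 4.9138


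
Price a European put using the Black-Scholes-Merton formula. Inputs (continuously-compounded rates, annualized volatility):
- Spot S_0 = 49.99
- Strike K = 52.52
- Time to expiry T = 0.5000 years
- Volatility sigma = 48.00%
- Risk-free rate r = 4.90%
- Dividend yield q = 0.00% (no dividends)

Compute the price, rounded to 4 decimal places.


Answer: Price = 7.4690

Derivation:
d1 = (ln(S/K) + (r - q + 0.5*sigma^2) * T) / (sigma * sqrt(T)) = 0.09642855
d2 = d1 - sigma * sqrt(T) = -0.24298270
exp(-rT) = 0.97579769; exp(-qT) = 1.00000000
P = K * exp(-rT) * N(-d2) - S_0 * exp(-qT) * N(-d1)
N(-d1) = 0.46159011; N(-d2) = 0.59599060
P = 52.5200 * 0.97579769 * 0.59599060 - 49.9900 * 1.00000000 * 0.46159011 = 7.4690


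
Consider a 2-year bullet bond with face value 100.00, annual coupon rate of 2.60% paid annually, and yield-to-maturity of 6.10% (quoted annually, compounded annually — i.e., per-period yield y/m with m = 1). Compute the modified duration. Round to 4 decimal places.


Answer: Modified duration = 1.8603

Derivation:
Coupon per period c = face * coupon_rate / m = 2.600000
Periods per year m = 1; per-period yield y/m = 0.061000
Number of cashflows N = 2
Cashflows (t years, CF_t, discount factor 1/(1+y/m)^(m*t), PV):
  t = 1.0000: CF_t = 2.600000, DF = 0.942507, PV = 2.450518
  t = 2.0000: CF_t = 102.600000, DF = 0.888320, PV = 91.141588
Price P = sum_t PV_t = 93.592107
First compute Macaulay numerator sum_t t * PV_t:
  t * PV_t at t = 1.0000: 2.450518
  t * PV_t at t = 2.0000: 182.283177
Macaulay duration D = 184.733695 / 93.592107 = 1.973817
Modified duration = D / (1 + y/m) = 1.973817 / (1 + 0.061000) = 1.860337


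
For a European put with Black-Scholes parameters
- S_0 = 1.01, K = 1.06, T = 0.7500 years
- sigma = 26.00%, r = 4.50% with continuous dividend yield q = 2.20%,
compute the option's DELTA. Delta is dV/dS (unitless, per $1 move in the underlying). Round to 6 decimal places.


d1 = -0.0253970933; d2 = -0.2505636983
phi(d1) = 0.3988136398; exp(-qT) = 0.9836353794; exp(-rT) = 0.9668131777
N(-d1) = 0.5101308852
Delta = -exp(-qT) * N(-d1) = -0.9836353794 * 0.5101308852 = -0.501783

Answer: Delta = -0.501783


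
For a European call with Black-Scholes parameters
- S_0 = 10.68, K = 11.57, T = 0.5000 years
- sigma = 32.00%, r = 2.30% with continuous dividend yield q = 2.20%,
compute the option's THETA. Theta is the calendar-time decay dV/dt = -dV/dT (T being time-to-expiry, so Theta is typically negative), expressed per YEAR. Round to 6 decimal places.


Answer: Theta = -0.916992

Derivation:
d1 = -0.2383953399; d2 = -0.4646695099
phi(d1) = 0.3877654229; exp(-qT) = 0.9890602788; exp(-rT) = 0.9885658722
Theta = -S*exp(-qT)*phi(d1)*sigma/(2*sqrt(T)) - r*K*exp(-rT)*N(d2) + q*S*exp(-qT)*N(d1)
N(d1) = 0.4057872407; N(d2) = 0.3210840731; sqrt(T) = 0.7071067812
Term 1 = -10.6800 * 0.9890602788 * 0.3877654229 * 0.3200 / (2 * 0.7071067812) = -0.9268257136
Term 2 = -0.0230 * 11.5700 * 0.9885658722 * 0.3210840731 = -0.0844667087
Term 3 = 0.0220 * 10.6800 * 0.9890602788 * 0.4057872407 = 0.0943007358
Theta = -0.9268257136 + (-0.0844667087) + (0.0943007358) = -0.916992


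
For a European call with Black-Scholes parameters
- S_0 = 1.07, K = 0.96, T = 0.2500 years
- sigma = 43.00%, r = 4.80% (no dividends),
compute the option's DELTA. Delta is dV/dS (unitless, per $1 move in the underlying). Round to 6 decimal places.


Answer: Delta = 0.747893

Derivation:
d1 = 0.6678750837; d2 = 0.4528750837
phi(d1) = 0.3191905252; exp(-qT) = 1.0000000000; exp(-rT) = 0.9880717129
N(d1) = 0.7478933333
Delta = exp(-qT) * N(d1) = 1.0000000000 * 0.7478933333 = 0.747893


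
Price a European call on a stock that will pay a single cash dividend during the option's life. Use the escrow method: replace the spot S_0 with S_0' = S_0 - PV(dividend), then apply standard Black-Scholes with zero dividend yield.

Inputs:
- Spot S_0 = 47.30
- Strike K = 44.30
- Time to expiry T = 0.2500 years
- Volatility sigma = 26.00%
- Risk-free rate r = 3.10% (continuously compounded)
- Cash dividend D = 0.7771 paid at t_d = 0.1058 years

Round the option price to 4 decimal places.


Answer: Price = 3.8481

Derivation:
PV(D) = D * exp(-r * t_d) = 0.7771 * 0.99672557 = 0.77455544
S_0' = S_0 - PV(D) = 47.3000 - 0.77455544 = 46.52544456
d1 = (ln(S_0'/K) + (r + sigma^2/2)*T) / (sigma*sqrt(T)) = 0.50165139
d2 = d1 - sigma*sqrt(T) = 0.37165139
exp(-rT) = 0.99227995
N(d1) = 0.69204362; N(d2) = 0.64492379
C = S_0' * N(d1) - K * exp(-rT) * N(d2) = 46.52544456 * 0.69204362 - 44.3000 * 0.99227995 * 0.64492379 = 3.8481


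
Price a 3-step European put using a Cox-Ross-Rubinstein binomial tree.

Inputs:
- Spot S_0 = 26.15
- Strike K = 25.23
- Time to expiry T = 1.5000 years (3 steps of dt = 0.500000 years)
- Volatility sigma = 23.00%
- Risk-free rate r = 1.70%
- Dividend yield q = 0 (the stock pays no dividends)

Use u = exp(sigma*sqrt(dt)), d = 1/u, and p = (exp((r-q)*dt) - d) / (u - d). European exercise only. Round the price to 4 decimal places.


Answer: Price = V(0,0) = 2.3472

Derivation:
dt = T/N = 0.500000
u = exp(sigma*sqrt(dt)) = 1.176607; d = 1/u = 0.849902
p = (exp((r-q)*dt) - d) / (u - d) = 0.485559
Discount per step: exp(-r*dt) = 0.991536
Stock lattice S(k, i) with i counting down-moves:
  k=0: S(0,0) = 26.1500
  k=1: S(1,0) = 30.7683; S(1,1) = 22.2249
  k=2: S(2,0) = 36.2021; S(2,1) = 26.1500; S(2,2) = 18.8890
  k=3: S(3,0) = 42.5957; S(3,1) = 30.7683; S(3,2) = 22.2249; S(3,3) = 16.0538
Terminal payoffs V(N, i) = max(K - S_T, 0):
  V(3,0) = 0.000000; V(3,1) = 0.000000; V(3,2) = 3.005070; V(3,3) = 9.176201
Backward induction: V(k, i) = exp(-r*dt) * [p * V(k+1, i) + (1-p) * V(k+1, i+1)].
  V(2,0) = exp(-r*dt) * [p*0.000000 + (1-p)*0.000000] = 0.000000
  V(2,1) = exp(-r*dt) * [p*0.000000 + (1-p)*3.005070] = 1.532847
  V(2,2) = exp(-r*dt) * [p*3.005070 + (1-p)*9.176201] = 6.127448
  V(1,0) = exp(-r*dt) * [p*0.000000 + (1-p)*1.532847] = 0.781885
  V(1,1) = exp(-r*dt) * [p*1.532847 + (1-p)*6.127448] = 3.863518
  V(0,0) = exp(-r*dt) * [p*0.781885 + (1-p)*3.863518] = 2.347167


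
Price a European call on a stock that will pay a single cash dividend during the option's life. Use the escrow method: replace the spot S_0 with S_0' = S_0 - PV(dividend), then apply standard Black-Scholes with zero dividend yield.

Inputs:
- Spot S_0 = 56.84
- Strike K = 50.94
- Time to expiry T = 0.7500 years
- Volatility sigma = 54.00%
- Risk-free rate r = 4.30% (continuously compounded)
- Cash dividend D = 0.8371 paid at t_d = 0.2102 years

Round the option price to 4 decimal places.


PV(D) = D * exp(-r * t_d) = 0.8371 * 0.99100213 = 0.82956788
S_0' = S_0 - PV(D) = 56.8400 - 0.82956788 = 56.01043212
d1 = (ln(S_0'/K) + (r + sigma^2/2)*T) / (sigma*sqrt(T)) = 0.50569360
d2 = d1 - sigma*sqrt(T) = 0.03803988
exp(-rT) = 0.96826449
N(d1) = 0.69346412; N(d2) = 0.51517206
C = S_0' * N(d1) - K * exp(-rT) * N(d2) = 56.01043212 * 0.69346412 - 50.9400 * 0.96826449 * 0.51517206 = 13.4312

Answer: Price = 13.4312


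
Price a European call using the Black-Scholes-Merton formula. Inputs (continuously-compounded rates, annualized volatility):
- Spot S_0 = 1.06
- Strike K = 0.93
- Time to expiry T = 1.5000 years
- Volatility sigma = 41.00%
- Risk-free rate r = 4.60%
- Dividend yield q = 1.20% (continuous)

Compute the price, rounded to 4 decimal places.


Answer: Price = 0.2878

Derivation:
d1 = (ln(S/K) + (r - q + 0.5*sigma^2) * T) / (sigma * sqrt(T)) = 0.61319809
d2 = d1 - sigma * sqrt(T) = 0.11105270
exp(-rT) = 0.93332668; exp(-qT) = 0.98216103
C = S_0 * exp(-qT) * N(d1) - K * exp(-rT) * N(d2)
N(d1) = 0.73012732; N(d2) = 0.54421272
C = 1.0600 * 0.98216103 * 0.73012732 - 0.9300 * 0.93332668 * 0.54421272 = 0.2878


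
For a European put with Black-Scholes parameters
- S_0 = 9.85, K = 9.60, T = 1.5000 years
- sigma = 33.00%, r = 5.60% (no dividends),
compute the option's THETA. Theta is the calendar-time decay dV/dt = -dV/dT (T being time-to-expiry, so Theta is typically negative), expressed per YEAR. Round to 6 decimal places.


d1 = 0.4735268376; d2 = 0.0693610300
phi(d1) = 0.3566314561; exp(-qT) = 1.0000000000; exp(-rT) = 0.9194312561
Theta = -S*exp(-qT)*phi(d1)*sigma/(2*sqrt(T)) + r*K*exp(-rT)*N(-d2) - q*S*exp(-qT)*N(-d1)
N(-d1) = 0.3179186793; N(-d2) = 0.4723511239; sqrt(T) = 1.2247448714
Term 1 = -9.8500 * 1.0000000000 * 0.3566314561 * 0.3300 / (2 * 1.2247448714) = -0.4732538895
Term 2 = 0.0560 * 9.6000 * 0.9194312561 * 0.4723511239 = 0.2334766625
Term 3 = 0 (no dividend yield, q = 0)
Theta = -0.4732538895 + (0.2334766625) + (0.0000000000) = -0.239777

Answer: Theta = -0.239777


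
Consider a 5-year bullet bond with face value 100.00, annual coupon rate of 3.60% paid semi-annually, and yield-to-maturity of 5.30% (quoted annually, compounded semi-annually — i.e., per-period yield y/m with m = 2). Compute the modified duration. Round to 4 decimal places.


Answer: Modified duration = 4.4832

Derivation:
Coupon per period c = face * coupon_rate / m = 1.800000
Periods per year m = 2; per-period yield y/m = 0.026500
Number of cashflows N = 10
Cashflows (t years, CF_t, discount factor 1/(1+y/m)^(m*t), PV):
  t = 0.5000: CF_t = 1.800000, DF = 0.974184, PV = 1.753531
  t = 1.0000: CF_t = 1.800000, DF = 0.949035, PV = 1.708262
  t = 1.5000: CF_t = 1.800000, DF = 0.924535, PV = 1.664162
  t = 2.0000: CF_t = 1.800000, DF = 0.900667, PV = 1.621200
  t = 2.5000: CF_t = 1.800000, DF = 0.877415, PV = 1.579348
  t = 3.0000: CF_t = 1.800000, DF = 0.854764, PV = 1.538575
  t = 3.5000: CF_t = 1.800000, DF = 0.832698, PV = 1.498856
  t = 4.0000: CF_t = 1.800000, DF = 0.811201, PV = 1.460161
  t = 4.5000: CF_t = 1.800000, DF = 0.790259, PV = 1.422466
  t = 5.0000: CF_t = 101.800000, DF = 0.769858, PV = 78.371515
Price P = sum_t PV_t = 92.618077
First compute Macaulay numerator sum_t t * PV_t:
  t * PV_t at t = 0.5000: 0.876766
  t * PV_t at t = 1.0000: 1.708262
  t * PV_t at t = 1.5000: 2.496243
  t * PV_t at t = 2.0000: 3.242401
  t * PV_t at t = 2.5000: 3.948369
  t * PV_t at t = 3.0000: 4.615726
  t * PV_t at t = 3.5000: 5.245995
  t * PV_t at t = 4.0000: 5.840646
  t * PV_t at t = 4.5000: 6.401097
  t * PV_t at t = 5.0000: 391.857574
Macaulay duration D = 426.233079 / 92.618077 = 4.602051
Modified duration = D / (1 + y/m) = 4.602051 / (1 + 0.026500) = 4.483245


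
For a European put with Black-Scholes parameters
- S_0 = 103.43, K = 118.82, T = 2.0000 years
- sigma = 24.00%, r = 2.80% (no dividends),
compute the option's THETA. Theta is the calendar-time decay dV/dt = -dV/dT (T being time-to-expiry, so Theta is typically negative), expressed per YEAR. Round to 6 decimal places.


Answer: Theta = -1.414380

Derivation:
d1 = -0.0739948578; d2 = -0.4134061127
phi(d1) = 0.3978516218; exp(-qT) = 1.0000000000; exp(-rT) = 0.9455391359
Theta = -S*exp(-qT)*phi(d1)*sigma/(2*sqrt(T)) + r*K*exp(-rT)*N(-d2) - q*S*exp(-qT)*N(-d1)
N(-d1) = 0.5294927615; N(-d2) = 0.6603454516; sqrt(T) = 1.4142135624
Term 1 = -103.4300 * 1.0000000000 * 0.3978516218 * 0.2400 / (2 * 1.4142135624) = -3.4916757415
Term 2 = 0.0280 * 118.8200 * 0.9455391359 * 0.6603454516 = 2.0772954947
Term 3 = 0 (no dividend yield, q = 0)
Theta = -3.4916757415 + (2.0772954947) + (0.0000000000) = -1.414380


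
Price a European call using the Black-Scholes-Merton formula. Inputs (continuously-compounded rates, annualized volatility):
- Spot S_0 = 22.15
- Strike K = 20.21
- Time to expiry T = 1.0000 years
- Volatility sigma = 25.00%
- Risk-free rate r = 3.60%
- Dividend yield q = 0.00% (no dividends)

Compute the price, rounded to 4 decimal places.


Answer: Price = 3.6612

Derivation:
d1 = (ln(S/K) + (r - q + 0.5*sigma^2) * T) / (sigma * sqrt(T)) = 0.63563986
d2 = d1 - sigma * sqrt(T) = 0.38563986
exp(-rT) = 0.96464029; exp(-qT) = 1.00000000
C = S_0 * exp(-qT) * N(d1) - K * exp(-rT) * N(d2)
N(d1) = 0.73749441; N(d2) = 0.65011830
C = 22.1500 * 1.00000000 * 0.73749441 - 20.2100 * 0.96464029 * 0.65011830 = 3.6612


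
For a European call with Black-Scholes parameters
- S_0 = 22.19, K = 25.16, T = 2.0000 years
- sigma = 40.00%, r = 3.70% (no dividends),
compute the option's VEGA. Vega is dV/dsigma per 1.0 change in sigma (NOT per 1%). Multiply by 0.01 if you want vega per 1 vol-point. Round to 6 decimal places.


Answer: Vega = 12.291662

Derivation:
d1 = 0.1916017283; d2 = -0.3740836966
phi(d1) = 0.3916862492; exp(-qT) = 1.0000000000; exp(-rT) = 0.9286716938
Vega = S * exp(-qT) * phi(d1) * sqrt(T) = 22.1900 * 1.0000000000 * 0.3916862492 * 1.4142135624 = 12.291662


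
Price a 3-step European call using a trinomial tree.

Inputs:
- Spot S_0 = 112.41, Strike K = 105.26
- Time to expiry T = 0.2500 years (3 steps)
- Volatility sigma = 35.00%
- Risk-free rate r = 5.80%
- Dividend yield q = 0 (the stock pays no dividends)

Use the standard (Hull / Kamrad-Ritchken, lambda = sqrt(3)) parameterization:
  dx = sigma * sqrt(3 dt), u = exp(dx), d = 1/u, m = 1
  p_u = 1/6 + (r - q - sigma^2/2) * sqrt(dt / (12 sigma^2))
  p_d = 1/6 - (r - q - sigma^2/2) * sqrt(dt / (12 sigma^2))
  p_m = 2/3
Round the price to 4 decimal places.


Answer: Price = V(0,0) = 12.8316

Derivation:
dt = T/N = 0.083333; dx = sigma*sqrt(3*dt) = 0.175000
u = exp(dx) = 1.191246; d = 1/u = 0.839457
p_u = 0.165893, p_m = 0.666667, p_d = 0.167440
Discount per step: exp(-r*dt) = 0.995178
Stock lattice S(k, j) with j the centered position index:
  k=0: S(0,+0) = 112.4100
  k=1: S(1,-1) = 94.3634; S(1,+0) = 112.4100; S(1,+1) = 133.9080
  k=2: S(2,-2) = 79.2140; S(2,-1) = 94.3634; S(2,+0) = 112.4100; S(2,+1) = 133.9080; S(2,+2) = 159.5174
  k=3: S(3,-3) = 66.4967; S(3,-2) = 79.2140; S(3,-1) = 94.3634; S(3,+0) = 112.4100; S(3,+1) = 133.9080; S(3,+2) = 159.5174; S(3,+3) = 190.0245
Terminal payoffs V(N, j) = max(S_T - K, 0):
  V(3,-3) = 0.000000; V(3,-2) = 0.000000; V(3,-1) = 0.000000; V(3,+0) = 7.150000; V(3,+1) = 28.647987; V(3,+2) = 54.257383; V(3,+3) = 84.764479
Backward induction: V(k, j) = exp(-r*dt) * [p_u * V(k+1, j+1) + p_m * V(k+1, j) + p_d * V(k+1, j-1)]
  V(2,-2) = exp(-r*dt) * [p_u*0.000000 + p_m*0.000000 + p_d*0.000000] = 0.000000
  V(2,-1) = exp(-r*dt) * [p_u*7.150000 + p_m*0.000000 + p_d*0.000000] = 1.180415
  V(2,+0) = exp(-r*dt) * [p_u*28.647987 + p_m*7.150000 + p_d*0.000000] = 9.473265
  V(2,+1) = exp(-r*dt) * [p_u*54.257383 + p_m*28.647987 + p_d*7.150000] = 29.155510
  V(2,+2) = exp(-r*dt) * [p_u*84.764479 + p_m*54.257383 + p_d*28.647987] = 54.764905
  V(1,-1) = exp(-r*dt) * [p_u*9.473265 + p_m*1.180415 + p_d*0.000000] = 2.347118
  V(1,+0) = exp(-r*dt) * [p_u*29.155510 + p_m*9.473265 + p_d*1.180415] = 11.295125
  V(1,+1) = exp(-r*dt) * [p_u*54.764905 + p_m*29.155510 + p_d*9.473265] = 29.963149
  V(0,+0) = exp(-r*dt) * [p_u*29.963149 + p_m*11.295125 + p_d*2.347118] = 12.831589


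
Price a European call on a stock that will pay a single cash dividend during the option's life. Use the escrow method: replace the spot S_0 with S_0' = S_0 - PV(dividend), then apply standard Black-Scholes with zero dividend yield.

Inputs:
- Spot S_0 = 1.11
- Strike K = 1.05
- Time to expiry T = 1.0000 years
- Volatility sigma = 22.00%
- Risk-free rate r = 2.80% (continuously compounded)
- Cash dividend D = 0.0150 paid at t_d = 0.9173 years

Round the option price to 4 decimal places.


Answer: Price = 0.1345

Derivation:
PV(D) = D * exp(-r * t_d) = 0.0150 * 0.97464264 = 0.01461964
S_0' = S_0 - PV(D) = 1.1100 - 0.01461964 = 1.09538036
d1 = (ln(S_0'/K) + (r + sigma^2/2)*T) / (sigma*sqrt(T)) = 0.42959773
d2 = d1 - sigma*sqrt(T) = 0.20959773
exp(-rT) = 0.97238837
N(d1) = 0.66625585; N(d2) = 0.58300917
C = S_0' * N(d1) - K * exp(-rT) * N(d2) = 1.09538036 * 0.66625585 - 1.0500 * 0.97238837 * 0.58300917 = 0.1345


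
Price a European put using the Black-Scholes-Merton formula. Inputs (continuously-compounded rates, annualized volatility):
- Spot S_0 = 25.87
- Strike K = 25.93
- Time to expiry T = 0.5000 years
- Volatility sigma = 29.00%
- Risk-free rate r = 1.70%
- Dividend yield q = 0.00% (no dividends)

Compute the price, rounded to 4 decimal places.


Answer: Price = 2.0274

Derivation:
d1 = (ln(S/K) + (r - q + 0.5*sigma^2) * T) / (sigma * sqrt(T)) = 0.13268443
d2 = d1 - sigma * sqrt(T) = -0.07237654
exp(-rT) = 0.99153602; exp(-qT) = 1.00000000
P = K * exp(-rT) * N(-d2) - S_0 * exp(-qT) * N(-d1)
N(-d1) = 0.44722148; N(-d2) = 0.52884887
P = 25.9300 * 0.99153602 * 0.52884887 - 25.8700 * 1.00000000 * 0.44722148 = 2.0274


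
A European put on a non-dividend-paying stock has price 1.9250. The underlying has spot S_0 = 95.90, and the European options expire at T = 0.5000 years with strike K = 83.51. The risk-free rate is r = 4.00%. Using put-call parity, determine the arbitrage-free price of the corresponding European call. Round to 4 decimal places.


Answer: Call price = 15.9686

Derivation:
Put-call parity: C - P = S_0 * exp(-qT) - K * exp(-rT).
S_0 * exp(-qT) = 95.9000 * 1.00000000 = 95.90000000
K * exp(-rT) = 83.5100 * 0.98019867 = 81.85639121
C = P + S*exp(-qT) - K*exp(-rT)
C = 1.9250 + 95.90000000 - 81.85639121 = 15.9686


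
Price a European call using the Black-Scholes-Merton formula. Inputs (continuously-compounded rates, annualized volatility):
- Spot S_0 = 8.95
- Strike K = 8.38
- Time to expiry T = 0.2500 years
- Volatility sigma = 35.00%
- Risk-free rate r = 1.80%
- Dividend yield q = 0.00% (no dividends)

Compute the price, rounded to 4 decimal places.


d1 = (ln(S/K) + (r - q + 0.5*sigma^2) * T) / (sigma * sqrt(T)) = 0.48924639
d2 = d1 - sigma * sqrt(T) = 0.31424639
exp(-rT) = 0.99551011; exp(-qT) = 1.00000000
C = S_0 * exp(-qT) * N(d1) - K * exp(-rT) * N(d2)
N(d1) = 0.68766636; N(d2) = 0.62333304
C = 8.9500 * 1.00000000 * 0.68766636 - 8.3800 * 0.99551011 * 0.62333304 = 0.9545

Answer: Price = 0.9545
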